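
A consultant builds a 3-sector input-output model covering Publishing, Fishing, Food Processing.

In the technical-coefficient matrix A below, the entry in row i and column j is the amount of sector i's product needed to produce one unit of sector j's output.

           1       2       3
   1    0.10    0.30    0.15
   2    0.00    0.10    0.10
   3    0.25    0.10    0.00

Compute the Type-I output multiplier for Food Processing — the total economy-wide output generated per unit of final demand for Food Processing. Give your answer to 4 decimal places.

m_3 = 1.4018

I − A =
  [   0.90    -0.30    -0.15]
  [   0.00     0.90    -0.10]
  [  -0.25    -0.10     1.00]
Cofactors of I−A, C_ij = (−1)^(i+j)·(minor ij) (rows/columns in the sector order above):
  C_11 = (0.90)(1.00) − (-0.10)(-0.10) = 0.8900
  C_12 = −[(0.00)(1.00) − (-0.10)(-0.25)] = 0.0250
  C_13 = (0.00)(-0.10) − (0.90)(-0.25) = 0.2250
  C_21 = −[(-0.30)(1.00) − (-0.15)(-0.10)] = 0.3150
  C_22 = (0.90)(1.00) − (-0.15)(-0.25) = 0.8625
  C_23 = −[(0.90)(-0.10) − (-0.30)(-0.25)] = 0.1650
  C_31 = (-0.30)(-0.10) − (-0.15)(0.90) = 0.1650
  C_32 = −[(0.90)(-0.10) − (-0.15)(0.00)] = 0.0900
  C_33 = (0.90)(0.90) − (-0.30)(0.00) = 0.8100
det(I−A) = Σ_j (I−A)_1j·C_1j = (0.90)(0.8900) + (-0.30)(0.0250) + (-0.15)(0.2250) = 0.75975
adj(I−A) = Cᵀ =
  [ 0.8900   0.3150   0.1650]
  [ 0.0250   0.8625   0.0900]
  [ 0.2250   0.1650   0.8100]
(I − A)⁻¹ = adj(I−A) / det(I−A) ≈
  [   1.17144     0.41461     0.21718]
  [   0.03291     1.13524     0.11846]
  [   0.29615     0.21718     1.06614]
The output multiplier for sector j is the column-j sum of the Leontief inverse (I − A)⁻¹ = adj(I−A) / det(I−A).
Column 3 of adj(I−A): (0.1650, 0.0900, 0.8100); det(I−A) = 0.75975.
m_3 = (0.1650 + 0.0900 + 0.8100) / 0.75975 = 1.065 / 0.75975 ≈ 1.4018.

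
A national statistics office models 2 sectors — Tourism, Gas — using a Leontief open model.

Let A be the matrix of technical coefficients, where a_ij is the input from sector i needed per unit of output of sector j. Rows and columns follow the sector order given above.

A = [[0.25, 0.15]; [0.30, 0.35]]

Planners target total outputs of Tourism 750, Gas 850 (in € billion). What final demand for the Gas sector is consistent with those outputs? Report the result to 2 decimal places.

I − A =
  [   0.75    -0.15]
  [  -0.30     0.65]
d = (I − A) x:
  d_1 = (+0.75)·750 + (-0.15)·850 = 435.00
  d_2 = (-0.30)·750 + (+0.65)·850 = 327.50

d_2 = 327.50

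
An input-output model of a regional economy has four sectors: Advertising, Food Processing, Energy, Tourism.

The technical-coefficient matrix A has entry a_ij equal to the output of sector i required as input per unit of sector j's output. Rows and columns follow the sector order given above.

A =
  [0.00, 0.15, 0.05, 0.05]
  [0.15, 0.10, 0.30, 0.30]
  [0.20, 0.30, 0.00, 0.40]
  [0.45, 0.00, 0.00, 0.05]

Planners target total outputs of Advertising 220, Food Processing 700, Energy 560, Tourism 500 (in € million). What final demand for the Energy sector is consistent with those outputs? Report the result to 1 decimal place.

d_E = 106.0

I − A =
  [   1.00    -0.15    -0.05    -0.05]
  [  -0.15     0.90    -0.30    -0.30]
  [  -0.20    -0.30     1.00    -0.40]
  [  -0.45     0.00     0.00     0.95]
d = (I − A) x:
  d_A = (+1.00)·220 + (-0.15)·700 + (-0.05)·560 + (-0.05)·500 = 62.0
  d_F = (-0.15)·220 + (+0.90)·700 + (-0.30)·560 + (-0.30)·500 = 279.0
  d_E = (-0.20)·220 + (-0.30)·700 + (+1.00)·560 + (-0.40)·500 = 106.0
  d_T = (-0.45)·220 + (+0.00)·700 + (+0.00)·560 + (+0.95)·500 = 376.0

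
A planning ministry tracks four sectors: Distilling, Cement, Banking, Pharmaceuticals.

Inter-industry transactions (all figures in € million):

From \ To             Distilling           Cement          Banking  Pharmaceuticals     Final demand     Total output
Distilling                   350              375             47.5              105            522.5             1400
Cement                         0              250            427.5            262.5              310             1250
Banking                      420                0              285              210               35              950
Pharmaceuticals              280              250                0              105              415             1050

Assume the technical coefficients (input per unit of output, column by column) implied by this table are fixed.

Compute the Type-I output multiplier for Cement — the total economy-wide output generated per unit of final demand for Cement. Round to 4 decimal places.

Technical coefficients a_ij = z_ij / X_j:
  a_11 = 350/1400 = 0.25, a_21 = 0/1400 = 0.00, a_31 = 420/1400 = 0.30, a_41 = 280/1400 = 0.20
  a_12 = 375/1250 = 0.30, a_22 = 250/1250 = 0.20, a_32 = 0/1250 = 0.00, a_42 = 250/1250 = 0.20
  a_13 = 47.5/950 = 0.05, a_23 = 427.5/950 = 0.45, a_33 = 285/950 = 0.30, a_43 = 0/950 = 0.00
  a_14 = 105/1050 = 0.10, a_24 = 262.5/1050 = 0.25, a_34 = 210/1050 = 0.20, a_44 = 105/1050 = 0.10
I − A =
  [   0.75    -0.30    -0.05    -0.10]
  [   0.00     0.80    -0.45    -0.25]
  [  -0.30     0.00     0.70    -0.20]
  [  -0.20    -0.20     0.00     0.90]
Compute the cofactors C_ij = (−1)^(i+j)·(3×3 minor ij) of I−A; the adjugate is their transpose:
adj(I−A) = Cᵀ =
  [ 0.45100   0.20500   0.16400   0.14350]
  [ 0.17450   0.44300   0.29725   0.20850]
  [ 0.23300   0.12900   0.47150   0.16650]
  [ 0.13900   0.14400   0.10250   0.36750]
det(I−A) = Σ_j (I−A)_1j·C_1j = (0.75)(0.45100) + (-0.30)(0.17450) + (-0.05)(0.23300) + (-0.10)(0.13900) = 0.26035
(I − A)⁻¹ = adj(I−A) / det(I−A) ≈
  [   1.73228     0.78740     0.62992     0.55118]
  [   0.67025     1.70156     1.14173     0.80085]
  [   0.89495     0.49549     1.81102     0.63952]
  [   0.53390     0.55310     0.39370     1.41156]
The output multiplier for sector j is the column-j sum of the Leontief inverse (I − A)⁻¹ = adj(I−A) / det(I−A).
Column 2 of adj(I−A): (0.20500, 0.44300, 0.12900, 0.14400); det(I−A) = 0.26035.
m_2 = (0.20500 + 0.44300 + 0.12900 + 0.14400) / 0.26035 = 0.921 / 0.26035 ≈ 3.5375.

m_2 = 3.5375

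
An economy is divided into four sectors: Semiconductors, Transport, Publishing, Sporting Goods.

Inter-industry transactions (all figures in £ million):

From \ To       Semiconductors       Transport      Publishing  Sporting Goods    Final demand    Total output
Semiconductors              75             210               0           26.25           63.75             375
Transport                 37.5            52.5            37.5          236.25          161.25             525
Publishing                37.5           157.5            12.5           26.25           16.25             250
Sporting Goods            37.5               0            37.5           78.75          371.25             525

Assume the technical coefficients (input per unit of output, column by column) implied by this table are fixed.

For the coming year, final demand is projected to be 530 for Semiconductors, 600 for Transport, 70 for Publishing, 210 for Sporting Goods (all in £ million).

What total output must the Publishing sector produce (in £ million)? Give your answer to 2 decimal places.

x_3 = 600.46

Technical coefficients a_ij = z_ij / X_j:
  a_11 = 75/375 = 0.20, a_21 = 37.5/375 = 0.10, a_31 = 37.5/375 = 0.10, a_41 = 37.5/375 = 0.10
  a_12 = 210/525 = 0.40, a_22 = 52.5/525 = 0.10, a_32 = 157.5/525 = 0.30, a_42 = 0/525 = 0.00
  a_13 = 0/250 = 0.00, a_23 = 37.5/250 = 0.15, a_33 = 12.5/250 = 0.05, a_43 = 37.5/250 = 0.15
  a_14 = 26.25/525 = 0.05, a_24 = 236.25/525 = 0.45, a_34 = 26.25/525 = 0.05, a_44 = 78.75/525 = 0.15
I − A =
  [   0.80    -0.40     0.00    -0.05]
  [  -0.10     0.90    -0.15    -0.45]
  [  -0.10    -0.30     0.95    -0.05]
  [  -0.10     0.00    -0.15     0.85]
Compute the cofactors C_ij = (−1)^(i+j)·(3×3 minor ij) of I−A; the adjugate is their transpose:
adj(I−A) = Cᵀ =
  [ 0.66150   0.32225   0.08475   0.21450]
  [ 0.14300   0.63450   0.15600   0.35350]
  [ 0.12000   0.23850   0.55550   0.16600]
  [ 0.09900   0.08000   0.10800   0.60400]
det(I−A) = Σ_j (I−A)_1j·C_1j = (0.80)(0.66150) + (-0.40)(0.14300) + (0.00)(0.12000) + (-0.05)(0.09900) = 0.46705
(I − A)⁻¹ = adj(I−A) / det(I−A) ≈
  [   1.4163     0.6900     0.1815     0.4593]
  [   0.3062     1.3585     0.3340     0.7569]
  [   0.2569     0.5107     1.1894     0.3554]
  [   0.2120     0.1713     0.2312     1.2932]
x = (I − A)⁻¹ d = adj(I−A)·d / det(I−A), with det(I−A) = 0.46705:
  x_1 = (0.66150·530 + 0.32225·600 + 0.08475·70 + 0.21450·210) / 0.46705 = 594.9225 / 0.46705 ≈ 1273.79
  x_2 = (0.14300·530 + 0.63450·600 + 0.15600·70 + 0.35350·210) / 0.46705 = 541.645 / 0.46705 ≈ 1159.72
  x_3 = (0.12000·530 + 0.23850·600 + 0.55550·70 + 0.16600·210) / 0.46705 = 280.445 / 0.46705 ≈ 600.46
  x_4 = (0.09900·530 + 0.08000·600 + 0.10800·70 + 0.60400·210) / 0.46705 = 234.87 / 0.46705 ≈ 502.88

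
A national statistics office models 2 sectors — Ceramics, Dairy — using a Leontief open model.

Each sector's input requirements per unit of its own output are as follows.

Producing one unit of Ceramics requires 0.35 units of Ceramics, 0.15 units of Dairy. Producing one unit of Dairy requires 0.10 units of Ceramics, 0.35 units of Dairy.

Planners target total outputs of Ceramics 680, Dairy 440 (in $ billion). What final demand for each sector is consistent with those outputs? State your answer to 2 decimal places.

d_1 = 398.00, d_2 = 184.00

I − A =
  [   0.65    -0.10]
  [  -0.15     0.65]
d = (I − A) x:
  d_1 = (+0.65)·680 + (-0.10)·440 = 398.00
  d_2 = (-0.15)·680 + (+0.65)·440 = 184.00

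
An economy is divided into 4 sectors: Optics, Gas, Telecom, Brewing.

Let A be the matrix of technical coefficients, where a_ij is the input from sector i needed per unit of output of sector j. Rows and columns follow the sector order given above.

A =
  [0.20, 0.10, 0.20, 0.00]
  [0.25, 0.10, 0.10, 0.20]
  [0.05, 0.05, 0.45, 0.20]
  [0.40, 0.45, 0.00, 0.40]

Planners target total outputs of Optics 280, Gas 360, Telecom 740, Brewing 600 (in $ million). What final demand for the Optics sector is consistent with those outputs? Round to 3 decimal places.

d_O = 40.000

I − A =
  [   0.80    -0.10    -0.20     0.00]
  [  -0.25     0.90    -0.10    -0.20]
  [  -0.05    -0.05     0.55    -0.20]
  [  -0.40    -0.45     0.00     0.60]
d = (I − A) x:
  d_O = (+0.80)·280 + (-0.10)·360 + (-0.20)·740 + (+0.00)·600 = 40.000
  d_G = (-0.25)·280 + (+0.90)·360 + (-0.10)·740 + (-0.20)·600 = 60.000
  d_T = (-0.05)·280 + (-0.05)·360 + (+0.55)·740 + (-0.20)·600 = 255.000
  d_B = (-0.40)·280 + (-0.45)·360 + (+0.00)·740 + (+0.60)·600 = 86.000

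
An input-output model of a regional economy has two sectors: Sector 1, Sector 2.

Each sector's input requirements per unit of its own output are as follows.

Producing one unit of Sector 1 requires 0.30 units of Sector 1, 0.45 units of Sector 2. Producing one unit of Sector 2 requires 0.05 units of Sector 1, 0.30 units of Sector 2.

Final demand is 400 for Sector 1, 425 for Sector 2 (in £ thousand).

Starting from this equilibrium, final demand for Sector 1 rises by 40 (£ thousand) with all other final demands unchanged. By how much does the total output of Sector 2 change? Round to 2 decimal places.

I − A =
  [   0.70    -0.05]
  [  -0.45     0.70]
det(I−A) = (0.70)(0.70) − (-0.05)(-0.45) = 0.4675
adj(I−A) = [[0.70, 0.05], [0.45, 0.70]]
(I − A)⁻¹ = adj(I−A) / det(I−A) ≈
  [   1.4973     0.1070]
  [   0.9626     1.4973]
Δx = (I − A)⁻¹ Δd with Δd having +40 in the Sector 1 component and 0 elsewhere.
So Δx_2 = L_21 · (+40), where L_21 = adj(I−A)_21 / det(I−A) = 0.45 / 0.4675.
Δx_2 = 0.45 × (+40) / 0.4675 = 18.00 / 0.4675 ≈ 38.50.

Δx_2 = 38.50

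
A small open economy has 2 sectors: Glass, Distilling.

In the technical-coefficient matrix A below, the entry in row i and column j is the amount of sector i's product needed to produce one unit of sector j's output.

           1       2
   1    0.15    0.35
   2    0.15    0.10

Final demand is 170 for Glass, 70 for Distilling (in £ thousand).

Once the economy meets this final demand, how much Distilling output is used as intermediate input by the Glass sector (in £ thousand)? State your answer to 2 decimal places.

z_21 = 37.37

I − A =
  [   0.85    -0.35]
  [  -0.15     0.90]
det(I−A) = (0.85)(0.90) − (-0.35)(-0.15) = 0.7125
adj(I−A) = [[0.90, 0.35], [0.15, 0.85]]
(I − A)⁻¹ = adj(I−A) / det(I−A) ≈
  [   1.2632     0.4912]
  [   0.2105     1.1930]
First solve x = (I − A)⁻¹ d = adj(I−A)·d / det(I−A); in particular x_1 = (0.90·170 + 0.35·70) / 0.7125 = 177.50 / 0.7125 ≈ 249.1228.
Intermediate flow from 2 to 1: z_21 = a_21 · x_1 = 0.15 × 177.50 / 0.7125 = 26.625 / 0.7125 ≈ 37.37.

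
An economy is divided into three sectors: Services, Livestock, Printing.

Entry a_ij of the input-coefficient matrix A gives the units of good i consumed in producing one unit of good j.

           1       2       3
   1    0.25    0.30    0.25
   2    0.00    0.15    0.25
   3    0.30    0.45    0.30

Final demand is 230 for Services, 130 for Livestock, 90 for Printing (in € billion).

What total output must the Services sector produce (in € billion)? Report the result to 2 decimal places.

x_1 = 648.62

I − A =
  [   0.75    -0.30    -0.25]
  [   0.00     0.85    -0.25]
  [  -0.30    -0.45     0.70]
Cofactors of I−A, C_ij = (−1)^(i+j)·(minor ij) (rows/columns in the sector order above):
  C_11 = (0.85)(0.70) − (-0.25)(-0.45) = 0.4825
  C_12 = −[(0.00)(0.70) − (-0.25)(-0.30)] = 0.0750
  C_13 = (0.00)(-0.45) − (0.85)(-0.30) = 0.2550
  C_21 = −[(-0.30)(0.70) − (-0.25)(-0.45)] = 0.3225
  C_22 = (0.75)(0.70) − (-0.25)(-0.30) = 0.4500
  C_23 = −[(0.75)(-0.45) − (-0.30)(-0.30)] = 0.4275
  C_31 = (-0.30)(-0.25) − (-0.25)(0.85) = 0.2875
  C_32 = −[(0.75)(-0.25) − (-0.25)(0.00)] = 0.1875
  C_33 = (0.75)(0.85) − (-0.30)(0.00) = 0.6375
det(I−A) = Σ_j (I−A)_1j·C_1j = (0.75)(0.4825) + (-0.30)(0.0750) + (-0.25)(0.2550) = 0.275625
adj(I−A) = Cᵀ =
  [ 0.4825   0.3225   0.2875]
  [ 0.0750   0.4500   0.1875]
  [ 0.2550   0.4275   0.6375]
(I − A)⁻¹ = adj(I−A) / det(I−A) ≈
  [   1.7506     1.1701     1.0431]
  [   0.2721     1.6327     0.6803]
  [   0.9252     1.5510     2.3129]
x = (I − A)⁻¹ d = adj(I−A)·d / det(I−A), with det(I−A) = 0.275625:
  x_1 = (0.4825·230 + 0.3225·130 + 0.2875·90) / 0.275625 = 178.775 / 0.275625 ≈ 648.62
  x_2 = (0.0750·230 + 0.4500·130 + 0.1875·90) / 0.275625 = 92.625 / 0.275625 ≈ 336.05
  x_3 = (0.2550·230 + 0.4275·130 + 0.6375·90) / 0.275625 = 171.60 / 0.275625 ≈ 622.59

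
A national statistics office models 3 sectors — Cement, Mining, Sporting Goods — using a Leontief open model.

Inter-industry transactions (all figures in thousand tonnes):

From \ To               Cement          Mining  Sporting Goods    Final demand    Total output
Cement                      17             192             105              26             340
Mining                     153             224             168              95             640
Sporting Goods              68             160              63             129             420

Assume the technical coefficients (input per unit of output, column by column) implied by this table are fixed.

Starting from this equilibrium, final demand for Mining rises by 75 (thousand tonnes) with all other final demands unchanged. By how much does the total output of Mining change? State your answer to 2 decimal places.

Technical coefficients a_ij = z_ij / X_j:
  a_CC = 17/340 = 0.05, a_MC = 153/340 = 0.45, a_SC = 68/340 = 0.20
  a_CM = 192/640 = 0.30, a_MM = 224/640 = 0.35, a_SM = 160/640 = 0.25
  a_CS = 105/420 = 0.25, a_MS = 168/420 = 0.40, a_SS = 63/420 = 0.15
I − A =
  [   0.95    -0.30    -0.25]
  [  -0.45     0.65    -0.40]
  [  -0.20    -0.25     0.85]
Cofactors of I−A, C_ij = (−1)^(i+j)·(minor ij) (rows/columns in the sector order above):
  C_11 = (0.65)(0.85) − (-0.40)(-0.25) = 0.4525
  C_12 = −[(-0.45)(0.85) − (-0.40)(-0.20)] = 0.4625
  C_13 = (-0.45)(-0.25) − (0.65)(-0.20) = 0.2425
  C_21 = −[(-0.30)(0.85) − (-0.25)(-0.25)] = 0.3175
  C_22 = (0.95)(0.85) − (-0.25)(-0.20) = 0.7575
  C_23 = −[(0.95)(-0.25) − (-0.30)(-0.20)] = 0.2975
  C_31 = (-0.30)(-0.40) − (-0.25)(0.65) = 0.2825
  C_32 = −[(0.95)(-0.40) − (-0.25)(-0.45)] = 0.4925
  C_33 = (0.95)(0.65) − (-0.30)(-0.45) = 0.4825
det(I−A) = Σ_j (I−A)_1j·C_1j = (0.95)(0.4525) + (-0.30)(0.4625) + (-0.25)(0.2425) = 0.2305
adj(I−A) = Cᵀ =
  [ 0.4525   0.3175   0.2825]
  [ 0.4625   0.7575   0.4925]
  [ 0.2425   0.2975   0.4825]
(I − A)⁻¹ = adj(I−A) / det(I−A) ≈
  [   1.9631     1.3774     1.2256]
  [   2.0065     3.2863     2.1367]
  [   1.0521     1.2907     2.0933]
Δx = (I − A)⁻¹ Δd with Δd having +75 in the Mining component and 0 elsewhere.
So Δx_M = L_MM · (+75), where L_MM = adj(I−A)_MM / det(I−A) = 0.7575 / 0.2305.
Δx_M = 0.7575 × (+75) / 0.2305 = 56.8125 / 0.2305 ≈ 246.48.

Δx_M = 246.48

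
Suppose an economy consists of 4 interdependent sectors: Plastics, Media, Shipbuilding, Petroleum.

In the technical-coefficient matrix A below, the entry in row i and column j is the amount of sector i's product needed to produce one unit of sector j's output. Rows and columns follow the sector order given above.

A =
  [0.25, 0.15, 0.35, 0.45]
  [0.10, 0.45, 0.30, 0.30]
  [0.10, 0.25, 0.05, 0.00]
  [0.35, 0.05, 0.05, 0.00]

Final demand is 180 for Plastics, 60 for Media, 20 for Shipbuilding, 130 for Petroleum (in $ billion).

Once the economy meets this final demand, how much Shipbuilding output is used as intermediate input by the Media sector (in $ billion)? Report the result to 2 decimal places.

I − A =
  [   0.75    -0.15    -0.35    -0.45]
  [  -0.10     0.55    -0.30    -0.30]
  [  -0.10    -0.25     0.95     0.00]
  [  -0.35    -0.05    -0.05     1.00]
Compute the cofactors C_ij = (−1)^(i+j)·(3×3 minor ij) of I−A; the adjugate is their transpose:
adj(I−A) = Cᵀ =
  [ 0.429500   0.257000   0.253625   0.270375]
  [ 0.226250   0.525625   0.263000   0.259500]
  [ 0.104750   0.165375   0.281625   0.096750]
  [ 0.166875   0.124500   0.116000   0.288875]
det(I−A) = Σ_j (I−A)_1j·C_1j = (0.75)(0.429500) + (-0.15)(0.226250) + (-0.35)(0.104750) + (-0.45)(0.166875) = 0.17643125
(I − A)⁻¹ = adj(I−A) / det(I−A) ≈
  [   2.4344     1.4567     1.4375     1.5325]
  [   1.2824     2.9792     1.4907     1.4708]
  [   0.5937     0.9373     1.5962     0.5484]
  [   0.9458     0.7057     0.6575     1.6373]
First solve x = (I − A)⁻¹ d = adj(I−A)·d / det(I−A); in particular x_2 = (0.226250·180 + 0.525625·60 + 0.263000·20 + 0.259500·130) / 0.17643125 = 111.2575 / 0.17643125 ≈ 630.5997.
Intermediate flow from 3 to 2: z_32 = a_32 · x_2 = 0.25 × 111.2575 / 0.17643125 = 27.814375 / 0.17643125 ≈ 157.65.

z_32 = 157.65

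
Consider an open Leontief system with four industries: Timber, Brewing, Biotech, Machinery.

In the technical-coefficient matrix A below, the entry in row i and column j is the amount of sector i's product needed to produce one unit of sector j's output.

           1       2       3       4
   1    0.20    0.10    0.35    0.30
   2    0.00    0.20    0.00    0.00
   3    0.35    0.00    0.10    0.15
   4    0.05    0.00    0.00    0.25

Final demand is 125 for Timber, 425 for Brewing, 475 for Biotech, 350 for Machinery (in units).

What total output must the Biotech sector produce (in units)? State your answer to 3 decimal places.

I − A =
  [   0.80    -0.10    -0.35    -0.30]
  [   0.00     0.80     0.00     0.00]
  [  -0.35     0.00     0.90    -0.15]
  [  -0.05     0.00     0.00     0.75]
Compute the cofactors C_ij = (−1)^(i+j)·(3×3 minor ij) of I−A; the adjugate is their transpose:
adj(I−A) = Cᵀ =
  [ 0.5400   0.0675   0.2100   0.2580]
  [ 0.0000   0.4320   0.0000   0.0000]
  [ 0.2160   0.0270   0.4680   0.1800]
  [ 0.0360   0.0045   0.0140   0.4780]
det(I−A) = Σ_j (I−A)_1j·C_1j = (0.80)(0.5400) + (-0.10)(0.0000) + (-0.35)(0.2160) + (-0.30)(0.0360) = 0.3456
(I − A)⁻¹ = adj(I−A) / det(I−A) ≈
  [   1.5625     0.1953     0.6076     0.7465]
  [   0.0000     1.2500     0.0000     0.0000]
  [   0.6250     0.0781     1.3542     0.5208]
  [   0.1042     0.0130     0.0405     1.3831]
x = (I − A)⁻¹ d = adj(I−A)·d / det(I−A), with det(I−A) = 0.3456:
  x_1 = (0.5400·125 + 0.0675·425 + 0.2100·475 + 0.2580·350) / 0.3456 = 286.2375 / 0.3456 ≈ 828.234
  x_2 = (0.0000·125 + 0.4320·425 + 0.0000·475 + 0.0000·350) / 0.3456 = 183.60 / 0.3456 = 531.250
  x_3 = (0.2160·125 + 0.0270·425 + 0.4680·475 + 0.1800·350) / 0.3456 = 323.775 / 0.3456 ≈ 936.849
  x_4 = (0.0360·125 + 0.0045·425 + 0.0140·475 + 0.4780·350) / 0.3456 = 180.3625 / 0.3456 ≈ 521.882

x_3 = 936.849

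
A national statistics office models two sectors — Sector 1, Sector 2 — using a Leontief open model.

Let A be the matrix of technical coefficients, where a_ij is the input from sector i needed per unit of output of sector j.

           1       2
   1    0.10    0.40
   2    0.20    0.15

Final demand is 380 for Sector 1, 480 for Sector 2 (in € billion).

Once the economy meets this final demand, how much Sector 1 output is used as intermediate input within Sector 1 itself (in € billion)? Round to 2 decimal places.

I − A =
  [   0.90    -0.40]
  [  -0.20     0.85]
det(I−A) = (0.90)(0.85) − (-0.40)(-0.20) = 0.6850
adj(I−A) = [[0.85, 0.40], [0.20, 0.90]]
(I − A)⁻¹ = adj(I−A) / det(I−A) ≈
  [   1.2409     0.5839]
  [   0.2920     1.3139]
First solve x = (I − A)⁻¹ d = adj(I−A)·d / det(I−A); in particular x_1 = (0.85·380 + 0.40·480) / 0.6850 = 515.00 / 0.6850 ≈ 751.8248.
Intermediate flow from 1 to 1: z_11 = a_11 · x_1 = 0.10 × 515.00 / 0.6850 = 51.50 / 0.6850 ≈ 75.18.

z_11 = 75.18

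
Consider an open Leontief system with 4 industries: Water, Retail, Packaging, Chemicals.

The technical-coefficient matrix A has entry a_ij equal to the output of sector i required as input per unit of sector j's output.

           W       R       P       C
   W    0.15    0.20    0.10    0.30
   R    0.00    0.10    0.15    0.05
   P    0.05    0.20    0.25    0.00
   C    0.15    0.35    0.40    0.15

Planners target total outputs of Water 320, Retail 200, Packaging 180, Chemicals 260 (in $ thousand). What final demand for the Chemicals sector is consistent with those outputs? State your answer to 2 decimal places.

I − A =
  [   0.85    -0.20    -0.10    -0.30]
  [   0.00     0.90    -0.15    -0.05]
  [  -0.05    -0.20     0.75     0.00]
  [  -0.15    -0.35    -0.40     0.85]
d = (I − A) x:
  d_W = (+0.85)·320 + (-0.20)·200 + (-0.10)·180 + (-0.30)·260 = 136.00
  d_R = (+0.00)·320 + (+0.90)·200 + (-0.15)·180 + (-0.05)·260 = 140.00
  d_P = (-0.05)·320 + (-0.20)·200 + (+0.75)·180 + (+0.00)·260 = 79.00
  d_C = (-0.15)·320 + (-0.35)·200 + (-0.40)·180 + (+0.85)·260 = 31.00

d_C = 31.00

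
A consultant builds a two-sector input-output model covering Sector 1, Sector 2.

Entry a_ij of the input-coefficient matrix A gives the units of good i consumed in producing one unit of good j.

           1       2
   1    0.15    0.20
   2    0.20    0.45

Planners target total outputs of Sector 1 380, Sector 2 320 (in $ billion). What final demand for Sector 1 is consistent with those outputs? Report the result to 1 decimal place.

d_1 = 259.0

I − A =
  [   0.85    -0.20]
  [  -0.20     0.55]
d = (I − A) x:
  d_1 = (+0.85)·380 + (-0.20)·320 = 259.0
  d_2 = (-0.20)·380 + (+0.55)·320 = 100.0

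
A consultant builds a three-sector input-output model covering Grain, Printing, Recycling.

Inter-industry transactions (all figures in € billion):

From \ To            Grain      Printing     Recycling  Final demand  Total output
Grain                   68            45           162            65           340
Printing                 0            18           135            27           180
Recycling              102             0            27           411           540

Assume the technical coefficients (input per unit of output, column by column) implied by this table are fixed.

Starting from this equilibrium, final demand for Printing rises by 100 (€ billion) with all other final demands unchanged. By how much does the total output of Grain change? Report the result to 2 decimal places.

Δx_1 = 40.65

Technical coefficients a_ij = z_ij / X_j:
  a_11 = 68/340 = 0.20, a_21 = 0/340 = 0.00, a_31 = 102/340 = 0.30
  a_12 = 45/180 = 0.25, a_22 = 18/180 = 0.10, a_32 = 0/180 = 0.00
  a_13 = 162/540 = 0.30, a_23 = 135/540 = 0.25, a_33 = 27/540 = 0.05
I − A =
  [   0.80    -0.25    -0.30]
  [   0.00     0.90    -0.25]
  [  -0.30     0.00     0.95]
Cofactors of I−A, C_ij = (−1)^(i+j)·(minor ij) (rows/columns in the sector order above):
  C_11 = (0.90)(0.95) − (-0.25)(0.00) = 0.8550
  C_12 = −[(0.00)(0.95) − (-0.25)(-0.30)] = 0.0750
  C_13 = (0.00)(0.00) − (0.90)(-0.30) = 0.2700
  C_21 = −[(-0.25)(0.95) − (-0.30)(0.00)] = 0.2375
  C_22 = (0.80)(0.95) − (-0.30)(-0.30) = 0.6700
  C_23 = −[(0.80)(0.00) − (-0.25)(-0.30)] = 0.0750
  C_31 = (-0.25)(-0.25) − (-0.30)(0.90) = 0.3325
  C_32 = −[(0.80)(-0.25) − (-0.30)(0.00)] = 0.2000
  C_33 = (0.80)(0.90) − (-0.25)(0.00) = 0.7200
det(I−A) = Σ_j (I−A)_1j·C_1j = (0.80)(0.8550) + (-0.25)(0.0750) + (-0.30)(0.2700) = 0.58425
adj(I−A) = Cᵀ =
  [ 0.8550   0.2375   0.3325]
  [ 0.0750   0.6700   0.2000]
  [ 0.2700   0.0750   0.7200]
(I − A)⁻¹ = adj(I−A) / det(I−A) ≈
  [   1.4634     0.4065     0.5691]
  [   0.1284     1.1468     0.3423]
  [   0.4621     0.1284     1.2323]
Δx = (I − A)⁻¹ Δd with Δd having +100 in the Printing component and 0 elsewhere.
So Δx_1 = L_12 · (+100), where L_12 = adj(I−A)_12 / det(I−A) = 0.2375 / 0.58425.
Δx_1 = 0.2375 × (+100) / 0.58425 = 23.75 / 0.58425 ≈ 40.65.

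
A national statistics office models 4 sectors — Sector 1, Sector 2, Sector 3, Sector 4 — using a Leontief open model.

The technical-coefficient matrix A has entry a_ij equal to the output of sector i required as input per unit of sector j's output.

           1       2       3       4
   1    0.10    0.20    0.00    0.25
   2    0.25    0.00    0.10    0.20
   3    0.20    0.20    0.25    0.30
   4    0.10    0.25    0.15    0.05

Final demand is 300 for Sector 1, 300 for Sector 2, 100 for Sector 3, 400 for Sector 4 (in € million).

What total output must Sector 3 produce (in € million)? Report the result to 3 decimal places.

I − A =
  [   0.90    -0.20     0.00    -0.25]
  [  -0.25     1.00    -0.10    -0.20]
  [  -0.20    -0.20     0.75    -0.30]
  [  -0.10    -0.25    -0.15     0.95]
Compute the cofactors C_ij = (−1)^(i+j)·(3×3 minor ij) of I−A; the adjugate is their transpose:
adj(I−A) = Cᵀ =
  [ 0.597500   0.187875   0.068750   0.218500]
  [ 0.209875   0.574500   0.119375   0.213875]
  [ 0.280250   0.290000   0.717875   0.361500]
  [ 0.162375   0.216750   0.152000   0.615500]
det(I−A) = Σ_j (I−A)_1j·C_1j = (0.90)(0.597500) + (-0.20)(0.209875) + (0.00)(0.280250) + (-0.25)(0.162375) = 0.45518125
(I − A)⁻¹ = adj(I−A) / det(I−A) ≈
  [   1.3127     0.4127     0.1510     0.4800]
  [   0.4611     1.2621     0.2623     0.4699]
  [   0.6157     0.6371     1.5771     0.7942]
  [   0.3567     0.4762     0.3339     1.3522]
x = (I − A)⁻¹ d = adj(I−A)·d / det(I−A), with det(I−A) = 0.45518125:
  x_1 = (0.597500·300 + 0.187875·300 + 0.068750·100 + 0.218500·400) / 0.45518125 = 329.8875 / 0.45518125 ≈ 724.739
  x_2 = (0.209875·300 + 0.574500·300 + 0.119375·100 + 0.213875·400) / 0.45518125 = 332.80 / 0.45518125 ≈ 731.137
  x_3 = (0.280250·300 + 0.290000·300 + 0.717875·100 + 0.361500·400) / 0.45518125 = 387.4625 / 0.45518125 ≈ 851.227
  x_4 = (0.162375·300 + 0.216750·300 + 0.152000·100 + 0.615500·400) / 0.45518125 = 375.1375 / 0.45518125 ≈ 824.150

x_3 = 851.227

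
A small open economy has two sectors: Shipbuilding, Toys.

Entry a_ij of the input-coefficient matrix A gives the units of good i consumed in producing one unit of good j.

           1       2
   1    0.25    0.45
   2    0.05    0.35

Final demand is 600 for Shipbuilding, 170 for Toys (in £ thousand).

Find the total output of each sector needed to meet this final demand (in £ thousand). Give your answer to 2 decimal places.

x_1 = 1003.23, x_2 = 338.71

I − A =
  [   0.75    -0.45]
  [  -0.05     0.65]
det(I−A) = (0.75)(0.65) − (-0.45)(-0.05) = 0.4650
adj(I−A) = [[0.65, 0.45], [0.05, 0.75]]
(I − A)⁻¹ = adj(I−A) / det(I−A) ≈
  [   1.3978     0.9677]
  [   0.1075     1.6129]
x = (I − A)⁻¹ d = adj(I−A)·d / det(I−A), with det(I−A) = 0.4650:
  x_1 = (0.65·600 + 0.45·170) / 0.4650 = 466.50 / 0.4650 ≈ 1003.23
  x_2 = (0.05·600 + 0.75·170) / 0.4650 = 157.50 / 0.4650 ≈ 338.71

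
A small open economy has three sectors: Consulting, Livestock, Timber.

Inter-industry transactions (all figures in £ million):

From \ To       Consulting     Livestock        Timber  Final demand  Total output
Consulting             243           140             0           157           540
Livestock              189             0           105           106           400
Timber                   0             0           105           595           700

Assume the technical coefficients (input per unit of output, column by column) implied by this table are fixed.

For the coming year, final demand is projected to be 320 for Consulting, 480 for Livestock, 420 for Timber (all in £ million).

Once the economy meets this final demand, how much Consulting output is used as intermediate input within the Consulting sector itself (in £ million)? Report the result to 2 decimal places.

Technical coefficients a_ij = z_ij / X_j:
  a_CC = 243/540 = 0.45, a_LC = 189/540 = 0.35, a_TC = 0/540 = 0.00
  a_CL = 140/400 = 0.35, a_LL = 0/400 = 0.00, a_TL = 0/400 = 0.00
  a_CT = 0/700 = 0.00, a_LT = 105/700 = 0.15, a_TT = 105/700 = 0.15
I − A =
  [   0.55    -0.35     0.00]
  [  -0.35     1.00    -0.15]
  [   0.00     0.00     0.85]
Cofactors of I−A, C_ij = (−1)^(i+j)·(minor ij) (rows/columns in the sector order above):
  C_11 = (1.00)(0.85) − (-0.15)(0.00) = 0.8500
  C_12 = −[(-0.35)(0.85) − (-0.15)(0.00)] = 0.2975
  C_13 = (-0.35)(0.00) − (1.00)(0.00) = 0.0000
  C_21 = −[(-0.35)(0.85) − (0.00)(0.00)] = 0.2975
  C_22 = (0.55)(0.85) − (0.00)(0.00) = 0.4675
  C_23 = −[(0.55)(0.00) − (-0.35)(0.00)] = 0.0000
  C_31 = (-0.35)(-0.15) − (0.00)(1.00) = 0.0525
  C_32 = −[(0.55)(-0.15) − (0.00)(-0.35)] = 0.0825
  C_33 = (0.55)(1.00) − (-0.35)(-0.35) = 0.4275
det(I−A) = Σ_j (I−A)_1j·C_1j = (0.55)(0.8500) + (-0.35)(0.2975) + (0.00)(0.0000) = 0.363375
adj(I−A) = Cᵀ =
  [ 0.8500   0.2975   0.0525]
  [ 0.2975   0.4675   0.0825]
  [ 0.0000   0.0000   0.4275]
(I − A)⁻¹ = adj(I−A) / det(I−A) ≈
  [   2.3392     0.8187     0.1445]
  [   0.8187     1.2865     0.2270]
  [   0.0000     0.0000     1.1765]
First solve x = (I − A)⁻¹ d = adj(I−A)·d / det(I−A); in particular x_C = (0.8500·320 + 0.2975·480 + 0.0525·420) / 0.363375 = 436.85 / 0.363375 ≈ 1202.2016.
Intermediate flow from C to C: z_CC = a_CC · x_C = 0.45 × 436.85 / 0.363375 = 196.5825 / 0.363375 ≈ 540.99.

z_CC = 540.99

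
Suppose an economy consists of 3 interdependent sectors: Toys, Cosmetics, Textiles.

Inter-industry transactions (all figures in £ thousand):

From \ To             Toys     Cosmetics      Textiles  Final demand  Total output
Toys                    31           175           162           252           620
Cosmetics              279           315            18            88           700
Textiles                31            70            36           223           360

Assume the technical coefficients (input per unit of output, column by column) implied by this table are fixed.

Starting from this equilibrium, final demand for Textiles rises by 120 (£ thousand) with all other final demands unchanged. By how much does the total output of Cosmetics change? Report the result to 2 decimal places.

Technical coefficients a_ij = z_ij / X_j:
  a_11 = 31/620 = 0.05, a_21 = 279/620 = 0.45, a_31 = 31/620 = 0.05
  a_12 = 175/700 = 0.25, a_22 = 315/700 = 0.45, a_32 = 70/700 = 0.10
  a_13 = 162/360 = 0.45, a_23 = 18/360 = 0.05, a_33 = 36/360 = 0.10
I − A =
  [   0.95    -0.25    -0.45]
  [  -0.45     0.55    -0.05]
  [  -0.05    -0.10     0.90]
Cofactors of I−A, C_ij = (−1)^(i+j)·(minor ij) (rows/columns in the sector order above):
  C_11 = (0.55)(0.90) − (-0.05)(-0.10) = 0.4900
  C_12 = −[(-0.45)(0.90) − (-0.05)(-0.05)] = 0.4075
  C_13 = (-0.45)(-0.10) − (0.55)(-0.05) = 0.0725
  C_21 = −[(-0.25)(0.90) − (-0.45)(-0.10)] = 0.2700
  C_22 = (0.95)(0.90) − (-0.45)(-0.05) = 0.8325
  C_23 = −[(0.95)(-0.10) − (-0.25)(-0.05)] = 0.1075
  C_31 = (-0.25)(-0.05) − (-0.45)(0.55) = 0.2600
  C_32 = −[(0.95)(-0.05) − (-0.45)(-0.45)] = 0.2500
  C_33 = (0.95)(0.55) − (-0.25)(-0.45) = 0.4100
det(I−A) = Σ_j (I−A)_1j·C_1j = (0.95)(0.4900) + (-0.25)(0.4075) + (-0.45)(0.0725) = 0.3310
adj(I−A) = Cᵀ =
  [ 0.4900   0.2700   0.2600]
  [ 0.4075   0.8325   0.2500]
  [ 0.0725   0.1075   0.4100]
(I − A)⁻¹ = adj(I−A) / det(I−A) ≈
  [   1.4804     0.8157     0.7855]
  [   1.2311     2.5151     0.7553]
  [   0.2190     0.3248     1.2387]
Δx = (I − A)⁻¹ Δd with Δd having +120 in the Textiles component and 0 elsewhere.
So Δx_2 = L_23 · (+120), where L_23 = adj(I−A)_23 / det(I−A) = 0.2500 / 0.3310.
Δx_2 = 0.2500 × (+120) / 0.3310 = 30.00 / 0.3310 ≈ 90.63.

Δx_2 = 90.63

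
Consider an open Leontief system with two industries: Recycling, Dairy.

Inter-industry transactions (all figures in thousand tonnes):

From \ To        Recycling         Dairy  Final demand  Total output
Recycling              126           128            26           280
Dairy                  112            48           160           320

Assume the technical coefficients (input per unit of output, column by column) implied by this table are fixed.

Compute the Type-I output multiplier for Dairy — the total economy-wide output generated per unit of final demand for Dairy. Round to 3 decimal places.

Technical coefficients a_ij = z_ij / X_j:
  a_RR = 126/280 = 0.45, a_DR = 112/280 = 0.40
  a_RD = 128/320 = 0.40, a_DD = 48/320 = 0.15
I − A =
  [   0.55    -0.40]
  [  -0.40     0.85]
det(I−A) = (0.55)(0.85) − (-0.40)(-0.40) = 0.3075
adj(I−A) = [[0.85, 0.40], [0.40, 0.55]]
(I − A)⁻¹ = adj(I−A) / det(I−A) ≈
  [   2.7642     1.3008]
  [   1.3008     1.7886]
The output multiplier for sector j is the column-j sum of the Leontief inverse (I − A)⁻¹ = adj(I−A) / det(I−A).
Column D of adj(I−A): (0.40, 0.55); det(I−A) = 0.3075.
m_D = (0.40 + 0.55) / 0.3075 = 0.95 / 0.3075 ≈ 3.089.

m_D = 3.089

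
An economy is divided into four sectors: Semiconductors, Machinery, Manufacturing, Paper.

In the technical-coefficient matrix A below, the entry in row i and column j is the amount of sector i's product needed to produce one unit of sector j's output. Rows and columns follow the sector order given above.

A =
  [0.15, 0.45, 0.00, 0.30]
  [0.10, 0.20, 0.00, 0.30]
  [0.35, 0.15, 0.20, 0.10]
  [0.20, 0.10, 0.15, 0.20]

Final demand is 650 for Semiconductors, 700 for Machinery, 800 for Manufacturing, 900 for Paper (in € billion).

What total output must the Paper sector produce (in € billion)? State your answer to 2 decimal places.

I − A =
  [   0.85    -0.45     0.00    -0.30]
  [  -0.10     0.80     0.00    -0.30]
  [  -0.35    -0.15     0.80    -0.10]
  [  -0.20    -0.10    -0.15     0.80]
Compute the cofactors C_ij = (−1)^(i+j)·(3×3 minor ij) of I−A; the adjugate is their transpose:
adj(I−A) = Cᵀ =
  [ 0.46925   0.31200   0.05625   0.30000]
  [ 0.12625   0.46750   0.04275   0.22800]
  [ 0.25150   0.24700   0.40450   0.23750]
  [ 0.18025   0.18275   0.09525   0.50800]
det(I−A) = Σ_j (I−A)_1j·C_1j = (0.85)(0.46925) + (-0.45)(0.12625) + (0.00)(0.25150) + (-0.30)(0.18025) = 0.287975
(I − A)⁻¹ = adj(I−A) / det(I−A) ≈
  [   1.6295     1.0834     0.1953     1.0418]
  [   0.4384     1.6234     0.1485     0.7917]
  [   0.8733     0.8577     1.4046     0.8247]
  [   0.6259     0.6346     0.3308     1.7640]
x = (I − A)⁻¹ d = adj(I−A)·d / det(I−A), with det(I−A) = 0.287975:
  x_1 = (0.46925·650 + 0.31200·700 + 0.05625·800 + 0.30000·900) / 0.287975 = 838.4125 / 0.287975 ≈ 2911.41
  x_2 = (0.12625·650 + 0.46750·700 + 0.04275·800 + 0.22800·900) / 0.287975 = 648.7125 / 0.287975 ≈ 2252.67
  x_3 = (0.25150·650 + 0.24700·700 + 0.40450·800 + 0.23750·900) / 0.287975 = 873.725 / 0.287975 ≈ 3034.03
  x_4 = (0.18025·650 + 0.18275·700 + 0.09525·800 + 0.50800·900) / 0.287975 = 778.4875 / 0.287975 ≈ 2703.32

x_4 = 2703.32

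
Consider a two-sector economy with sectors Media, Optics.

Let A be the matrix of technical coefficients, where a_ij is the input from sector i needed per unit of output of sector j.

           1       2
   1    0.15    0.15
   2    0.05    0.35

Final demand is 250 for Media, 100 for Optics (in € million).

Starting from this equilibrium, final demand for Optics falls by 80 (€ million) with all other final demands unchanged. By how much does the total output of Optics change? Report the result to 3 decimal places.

Δx_2 = -124.771

I − A =
  [   0.85    -0.15]
  [  -0.05     0.65]
det(I−A) = (0.85)(0.65) − (-0.15)(-0.05) = 0.5450
adj(I−A) = [[0.65, 0.15], [0.05, 0.85]]
(I − A)⁻¹ = adj(I−A) / det(I−A) ≈
  [   1.1927     0.2752]
  [   0.0917     1.5596]
Δx = (I − A)⁻¹ Δd with Δd having -80 in the Optics component and 0 elsewhere.
So Δx_2 = L_22 · (-80), where L_22 = adj(I−A)_22 / det(I−A) = 0.85 / 0.5450.
Δx_2 = 0.85 × (-80) / 0.5450 = -68.00 / 0.5450 ≈ -124.771.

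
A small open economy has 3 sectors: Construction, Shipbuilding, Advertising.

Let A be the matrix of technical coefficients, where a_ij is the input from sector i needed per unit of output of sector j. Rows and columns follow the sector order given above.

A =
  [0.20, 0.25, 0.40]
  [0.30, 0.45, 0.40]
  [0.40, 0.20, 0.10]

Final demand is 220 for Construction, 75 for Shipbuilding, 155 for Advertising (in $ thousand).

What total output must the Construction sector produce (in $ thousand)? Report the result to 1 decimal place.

I − A =
  [   0.80    -0.25    -0.40]
  [  -0.30     0.55    -0.40]
  [  -0.40    -0.20     0.90]
Cofactors of I−A, C_ij = (−1)^(i+j)·(minor ij) (rows/columns in the sector order above):
  C_11 = (0.55)(0.90) − (-0.40)(-0.20) = 0.4150
  C_12 = −[(-0.30)(0.90) − (-0.40)(-0.40)] = 0.4300
  C_13 = (-0.30)(-0.20) − (0.55)(-0.40) = 0.2800
  C_21 = −[(-0.25)(0.90) − (-0.40)(-0.20)] = 0.3050
  C_22 = (0.80)(0.90) − (-0.40)(-0.40) = 0.5600
  C_23 = −[(0.80)(-0.20) − (-0.25)(-0.40)] = 0.2600
  C_31 = (-0.25)(-0.40) − (-0.40)(0.55) = 0.3200
  C_32 = −[(0.80)(-0.40) − (-0.40)(-0.30)] = 0.4400
  C_33 = (0.80)(0.55) − (-0.25)(-0.30) = 0.3650
det(I−A) = Σ_j (I−A)_1j·C_1j = (0.80)(0.4150) + (-0.25)(0.4300) + (-0.40)(0.2800) = 0.1125
adj(I−A) = Cᵀ =
  [ 0.4150   0.3050   0.3200]
  [ 0.4300   0.5600   0.4400]
  [ 0.2800   0.2600   0.3650]
(I − A)⁻¹ = adj(I−A) / det(I−A) ≈
  [   3.6889     2.7111     2.8444]
  [   3.8222     4.9778     3.9111]
  [   2.4889     2.3111     3.2444]
x = (I − A)⁻¹ d = adj(I−A)·d / det(I−A), with det(I−A) = 0.1125:
  x_1 = (0.4150·220 + 0.3050·75 + 0.3200·155) / 0.1125 = 163.775 / 0.1125 ≈ 1455.8
  x_2 = (0.4300·220 + 0.5600·75 + 0.4400·155) / 0.1125 = 204.80 / 0.1125 ≈ 1820.4
  x_3 = (0.2800·220 + 0.2600·75 + 0.3650·155) / 0.1125 = 137.675 / 0.1125 ≈ 1223.8

x_1 = 1455.8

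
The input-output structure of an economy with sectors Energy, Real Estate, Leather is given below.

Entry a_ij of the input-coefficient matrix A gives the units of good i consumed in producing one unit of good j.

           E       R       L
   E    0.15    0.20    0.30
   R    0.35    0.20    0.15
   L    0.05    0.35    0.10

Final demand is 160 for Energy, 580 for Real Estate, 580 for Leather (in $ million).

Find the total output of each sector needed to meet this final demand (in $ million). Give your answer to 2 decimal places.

I − A =
  [   0.85    -0.20    -0.30]
  [  -0.35     0.80    -0.15]
  [  -0.05    -0.35     0.90]
Cofactors of I−A, C_ij = (−1)^(i+j)·(minor ij) (rows/columns in the sector order above):
  C_11 = (0.80)(0.90) − (-0.15)(-0.35) = 0.6675
  C_12 = −[(-0.35)(0.90) − (-0.15)(-0.05)] = 0.3225
  C_13 = (-0.35)(-0.35) − (0.80)(-0.05) = 0.1625
  C_21 = −[(-0.20)(0.90) − (-0.30)(-0.35)] = 0.2850
  C_22 = (0.85)(0.90) − (-0.30)(-0.05) = 0.7500
  C_23 = −[(0.85)(-0.35) − (-0.20)(-0.05)] = 0.3075
  C_31 = (-0.20)(-0.15) − (-0.30)(0.80) = 0.2700
  C_32 = −[(0.85)(-0.15) − (-0.30)(-0.35)] = 0.2325
  C_33 = (0.85)(0.80) − (-0.20)(-0.35) = 0.6100
det(I−A) = Σ_j (I−A)_1j·C_1j = (0.85)(0.6675) + (-0.20)(0.3225) + (-0.30)(0.1625) = 0.454125
adj(I−A) = Cᵀ =
  [ 0.6675   0.2850   0.2700]
  [ 0.3225   0.7500   0.2325]
  [ 0.1625   0.3075   0.6100]
(I − A)⁻¹ = adj(I−A) / det(I−A) ≈
  [   1.4699     0.6276     0.5945]
  [   0.7102     1.6515     0.5120]
  [   0.3578     0.6771     1.3432]
x = (I − A)⁻¹ d = adj(I−A)·d / det(I−A), with det(I−A) = 0.454125:
  x_E = (0.6675·160 + 0.2850·580 + 0.2700·580) / 0.454125 = 428.70 / 0.454125 ≈ 944.01
  x_R = (0.3225·160 + 0.7500·580 + 0.2325·580) / 0.454125 = 621.45 / 0.454125 ≈ 1368.46
  x_L = (0.1625·160 + 0.3075·580 + 0.6100·580) / 0.454125 = 558.15 / 0.454125 ≈ 1229.07

x_E = 944.01, x_R = 1368.46, x_L = 1229.07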